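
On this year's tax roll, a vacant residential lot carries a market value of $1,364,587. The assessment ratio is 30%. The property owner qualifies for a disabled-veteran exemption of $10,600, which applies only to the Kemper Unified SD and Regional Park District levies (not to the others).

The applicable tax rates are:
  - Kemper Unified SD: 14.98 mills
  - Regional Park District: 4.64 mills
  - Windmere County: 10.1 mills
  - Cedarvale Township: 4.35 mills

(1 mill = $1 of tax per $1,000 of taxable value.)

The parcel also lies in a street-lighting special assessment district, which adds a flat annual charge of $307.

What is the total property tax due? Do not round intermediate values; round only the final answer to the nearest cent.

Assessed value = $1,364,587 × 0.3 = $409,376.1
Kemper Unified SD: ($409,376.1 − $10,600) × 0.01498 = $398,776.1 × 0.01498 = $5,973.665978
Regional Park District: ($409,376.1 − $10,600) × 0.00464 = $398,776.1 × 0.00464 = $1,850.321104
Windmere County: $409,376.1 × 0.0101 = $4,134.69861
Cedarvale Township: $409,376.1 × 0.00435 = $1,780.786035
Levies subtotal = $13,739.471727
Total = $13,739.471727 + $307 = $14,046.471727

$14,046.47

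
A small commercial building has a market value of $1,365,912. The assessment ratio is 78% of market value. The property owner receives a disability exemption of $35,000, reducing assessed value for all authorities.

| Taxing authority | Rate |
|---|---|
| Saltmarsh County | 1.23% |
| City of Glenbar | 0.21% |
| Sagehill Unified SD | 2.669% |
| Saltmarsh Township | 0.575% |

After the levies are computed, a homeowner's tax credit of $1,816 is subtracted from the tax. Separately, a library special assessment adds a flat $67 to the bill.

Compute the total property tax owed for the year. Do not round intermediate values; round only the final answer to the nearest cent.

$46,515.47

Assessed value = $1,365,912 × 0.78 = $1,065,411.36
Taxable value = $1,065,411.36 − $35,000 = $1,030,411.36
Saltmarsh County: $1,030,411.36 × 0.0123 = $12,674.059728
City of Glenbar: $1,030,411.36 × 0.0021 = $2,163.863856
Sagehill Unified SD: $1,030,411.36 × 0.02669 = $27,501.6791984
Saltmarsh Township: $1,030,411.36 × 0.00575 = $5,924.86532
Levies subtotal = $48,264.4681024
After credit = $48,264.4681024 − $1,816 = $46,448.4681024
Total = $46,448.4681024 + $67 = $46,515.4681024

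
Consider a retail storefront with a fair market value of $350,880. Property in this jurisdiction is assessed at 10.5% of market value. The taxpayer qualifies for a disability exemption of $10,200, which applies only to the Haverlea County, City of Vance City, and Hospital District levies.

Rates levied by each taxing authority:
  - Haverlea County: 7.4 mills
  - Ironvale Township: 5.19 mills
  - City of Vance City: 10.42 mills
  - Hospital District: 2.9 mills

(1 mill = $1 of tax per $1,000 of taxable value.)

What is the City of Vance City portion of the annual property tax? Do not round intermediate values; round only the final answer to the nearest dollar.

Assessed value = $350,880 × 0.105 = $36,842.4
City of Vance City taxable value = $36,842.4 − $10,200 = $26,642.4
City of Vance City levy = $26,642.4 × 0.01042 = $277.613808

$278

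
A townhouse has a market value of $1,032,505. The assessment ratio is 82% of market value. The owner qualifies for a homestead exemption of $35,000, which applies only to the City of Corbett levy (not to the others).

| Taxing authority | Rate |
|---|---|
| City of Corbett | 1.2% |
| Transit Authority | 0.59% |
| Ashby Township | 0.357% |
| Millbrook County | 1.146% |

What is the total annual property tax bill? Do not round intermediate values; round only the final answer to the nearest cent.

Assessed value = $1,032,505 × 0.82 = $846,654.1
City of Corbett: ($846,654.1 − $35,000) × 0.012 = $811,654.1 × 0.012 = $9,739.8492
Transit Authority: $846,654.1 × 0.0059 = $4,995.25919
Ashby Township: $846,654.1 × 0.00357 = $3,022.555137
Millbrook County: $846,654.1 × 0.01146 = $9,702.655986
Total = $27,460.319513

$27,460.32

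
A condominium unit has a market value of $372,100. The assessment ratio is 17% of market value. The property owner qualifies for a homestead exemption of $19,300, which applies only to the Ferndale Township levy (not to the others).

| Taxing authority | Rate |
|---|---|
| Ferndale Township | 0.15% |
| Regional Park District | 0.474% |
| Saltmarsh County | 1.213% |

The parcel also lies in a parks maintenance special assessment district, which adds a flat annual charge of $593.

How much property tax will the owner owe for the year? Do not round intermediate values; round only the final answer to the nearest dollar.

$1,726

Assessed value = $372,100 × 0.17 = $63,257
Ferndale Township: ($63,257 − $19,300) × 0.0015 = $43,957 × 0.0015 = $65.9355
Regional Park District: $63,257 × 0.00474 = $299.83818
Saltmarsh County: $63,257 × 0.01213 = $767.30741
Levies subtotal = $1,133.08109
Total = $1,133.08109 + $593 = $1,726.08109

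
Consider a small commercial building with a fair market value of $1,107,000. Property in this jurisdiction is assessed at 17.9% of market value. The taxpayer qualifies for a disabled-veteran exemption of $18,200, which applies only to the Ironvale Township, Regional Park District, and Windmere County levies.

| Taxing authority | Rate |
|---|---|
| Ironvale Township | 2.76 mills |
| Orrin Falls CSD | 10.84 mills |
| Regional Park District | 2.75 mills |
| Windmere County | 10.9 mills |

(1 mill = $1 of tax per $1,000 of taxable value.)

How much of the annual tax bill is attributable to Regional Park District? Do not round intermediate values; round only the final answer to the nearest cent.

$494.87

Assessed value = $1,107,000 × 0.179 = $198,153
Regional Park District taxable value = $198,153 − $18,200 = $179,953
Regional Park District levy = $179,953 × 0.00275 = $494.87075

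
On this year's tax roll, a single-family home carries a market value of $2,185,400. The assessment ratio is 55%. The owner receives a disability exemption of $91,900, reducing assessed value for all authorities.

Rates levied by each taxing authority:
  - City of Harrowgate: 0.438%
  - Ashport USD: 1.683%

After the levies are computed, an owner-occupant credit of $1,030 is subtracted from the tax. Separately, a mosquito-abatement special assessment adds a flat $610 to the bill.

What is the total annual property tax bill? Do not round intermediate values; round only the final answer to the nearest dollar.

Assessed value = $2,185,400 × 0.55 = $1,201,970
Taxable value = $1,201,970 − $91,900 = $1,110,070
City of Harrowgate: $1,110,070 × 0.00438 = $4,862.1066
Ashport USD: $1,110,070 × 0.01683 = $18,682.4781
Levies subtotal = $23,544.5847
After credit = $23,544.5847 − $1,030 = $22,514.5847
Total = $22,514.5847 + $610 = $23,124.5847

$23,125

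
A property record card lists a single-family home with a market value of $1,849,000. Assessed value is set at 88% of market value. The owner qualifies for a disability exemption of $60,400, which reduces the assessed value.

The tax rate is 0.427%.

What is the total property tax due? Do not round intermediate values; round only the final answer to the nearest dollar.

Assessed value = $1,849,000 × 0.88 = $1,627,120
Taxable value = $1,627,120 − $60,400 = $1,566,720
Tax = $1,566,720 × 0.00427 = $6,689.8944

$6,690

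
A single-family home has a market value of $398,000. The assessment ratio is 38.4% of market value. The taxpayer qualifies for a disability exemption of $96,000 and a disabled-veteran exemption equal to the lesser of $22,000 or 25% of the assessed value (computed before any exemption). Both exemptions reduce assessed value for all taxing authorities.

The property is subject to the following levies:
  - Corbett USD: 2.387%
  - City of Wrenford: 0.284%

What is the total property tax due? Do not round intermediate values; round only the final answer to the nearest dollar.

$930

Assessed value = $398,000 × 0.384 = $152,832
Disabled-veteran exemption = min($22,000, 25% × $152,832) = min($22,000, $38,208) = $22,000 (dollar cap binds)
Taxable value = $152,832 − $96,000 − $22,000 = $34,832
Corbett USD: $34,832 × 0.02387 = $831.43984
City of Wrenford: $34,832 × 0.00284 = $98.92288
Total = $930.36272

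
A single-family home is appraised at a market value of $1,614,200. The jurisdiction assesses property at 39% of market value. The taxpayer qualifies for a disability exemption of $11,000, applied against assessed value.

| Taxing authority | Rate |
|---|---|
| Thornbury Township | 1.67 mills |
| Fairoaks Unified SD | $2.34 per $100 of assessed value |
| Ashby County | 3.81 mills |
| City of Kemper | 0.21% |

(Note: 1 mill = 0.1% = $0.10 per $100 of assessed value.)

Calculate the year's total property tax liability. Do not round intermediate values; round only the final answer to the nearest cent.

$19,162.31

Assessed value = $1,614,200 × 0.39 = $629,538
Taxable value = $629,538 − $11,000 = $618,538
Thornbury Township: $618,538 × 0.00167 = $1,032.95846
Fairoaks Unified SD: $618,538 × 0.0234 = $14,473.7892
Ashby County: $618,538 × 0.00381 = $2,356.62978
City of Kemper: $618,538 × 0.0021 = $1,298.9298
Total = $19,162.30724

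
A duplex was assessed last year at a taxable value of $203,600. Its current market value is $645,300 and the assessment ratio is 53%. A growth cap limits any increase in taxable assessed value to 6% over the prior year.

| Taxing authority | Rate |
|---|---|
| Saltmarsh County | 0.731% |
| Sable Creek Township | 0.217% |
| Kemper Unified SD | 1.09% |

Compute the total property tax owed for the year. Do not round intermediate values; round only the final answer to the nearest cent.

Uncapped assessed value = $645,300 × 0.53 = $342,009
Cap limit = $203,600 × 1.06 = $215,816
Taxable assessed value = min($342,009, $215,816) = $215,816 (cap binds)
Saltmarsh County: $215,816 × 0.00731 = $1,577.61496
Sable Creek Township: $215,816 × 0.00217 = $468.32072
Kemper Unified SD: $215,816 × 0.0109 = $2,352.3944
Total = $4,398.33008

$4,398.33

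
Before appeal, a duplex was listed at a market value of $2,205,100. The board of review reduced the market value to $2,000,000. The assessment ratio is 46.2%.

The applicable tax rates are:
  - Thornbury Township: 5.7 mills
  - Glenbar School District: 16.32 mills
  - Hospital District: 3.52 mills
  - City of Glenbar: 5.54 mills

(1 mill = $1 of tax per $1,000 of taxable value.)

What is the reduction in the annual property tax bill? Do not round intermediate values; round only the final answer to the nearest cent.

$2,945.02

Old assessed value = $2,205,100 × 0.462 = $1,018,756.2
New assessed value = $2,000,000 × 0.462 = $924,000
Combined rate = 0.0057 + 0.01632 + 0.00352 + 0.00554 = 0.03108
Old tax = $1,018,756.2 × 0.03108 = $31,662.942696
New tax = $924,000 × 0.03108 = $28,717.92
Reduction = $31,662.942696 − $28,717.92 = $2,945.022696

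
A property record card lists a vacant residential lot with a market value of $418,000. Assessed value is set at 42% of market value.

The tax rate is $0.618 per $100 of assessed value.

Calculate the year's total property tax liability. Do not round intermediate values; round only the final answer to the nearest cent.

$1,084.96

Assessed value = $418,000 × 0.42 = $175,560
Tax = $175,560 × 0.00618 = $1,084.9608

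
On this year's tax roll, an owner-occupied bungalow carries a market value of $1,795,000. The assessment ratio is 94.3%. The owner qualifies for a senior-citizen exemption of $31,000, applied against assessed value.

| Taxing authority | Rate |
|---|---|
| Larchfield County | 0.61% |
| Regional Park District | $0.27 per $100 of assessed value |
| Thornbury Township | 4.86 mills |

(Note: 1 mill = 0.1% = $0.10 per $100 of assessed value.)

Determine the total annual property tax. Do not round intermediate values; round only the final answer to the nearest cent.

Assessed value = $1,795,000 × 0.943 = $1,692,685
Taxable value = $1,692,685 − $31,000 = $1,661,685
Larchfield County: $1,661,685 × 0.0061 = $10,136.2785
Regional Park District: $1,661,685 × 0.0027 = $4,486.5495
Thornbury Township: $1,661,685 × 0.00486 = $8,075.7891
Total = $22,698.6171

$22,698.62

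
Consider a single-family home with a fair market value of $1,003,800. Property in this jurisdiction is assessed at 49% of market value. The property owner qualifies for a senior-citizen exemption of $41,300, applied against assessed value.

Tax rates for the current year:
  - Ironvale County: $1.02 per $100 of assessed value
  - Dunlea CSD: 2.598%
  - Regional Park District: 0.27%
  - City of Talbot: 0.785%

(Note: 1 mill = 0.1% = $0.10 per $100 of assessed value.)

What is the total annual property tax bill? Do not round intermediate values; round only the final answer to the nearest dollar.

Assessed value = $1,003,800 × 0.49 = $491,862
Taxable value = $491,862 − $41,300 = $450,562
Ironvale County: $450,562 × 0.0102 = $4,595.7324
Dunlea CSD: $450,562 × 0.02598 = $11,705.60076
Regional Park District: $450,562 × 0.0027 = $1,216.5174
City of Talbot: $450,562 × 0.00785 = $3,536.9117
Total = $21,054.76226

$21,055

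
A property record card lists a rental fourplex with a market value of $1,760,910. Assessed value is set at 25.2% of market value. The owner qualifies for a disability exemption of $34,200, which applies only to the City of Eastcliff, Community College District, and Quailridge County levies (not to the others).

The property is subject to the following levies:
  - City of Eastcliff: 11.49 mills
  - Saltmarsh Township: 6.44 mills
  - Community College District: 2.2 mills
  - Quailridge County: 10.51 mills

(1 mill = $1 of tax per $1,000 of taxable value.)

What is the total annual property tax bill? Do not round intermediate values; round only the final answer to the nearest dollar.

Assessed value = $1,760,910 × 0.252 = $443,749.32
City of Eastcliff: ($443,749.32 − $34,200) × 0.01149 = $409,549.32 × 0.01149 = $4,705.7216868
Saltmarsh Township: $443,749.32 × 0.00644 = $2,857.7456208
Community College District: ($443,749.32 − $34,200) × 0.0022 = $409,549.32 × 0.0022 = $901.008504
Quailridge County: ($443,749.32 − $34,200) × 0.01051 = $409,549.32 × 0.01051 = $4,304.3633532
Total = $12,768.8391648

$12,769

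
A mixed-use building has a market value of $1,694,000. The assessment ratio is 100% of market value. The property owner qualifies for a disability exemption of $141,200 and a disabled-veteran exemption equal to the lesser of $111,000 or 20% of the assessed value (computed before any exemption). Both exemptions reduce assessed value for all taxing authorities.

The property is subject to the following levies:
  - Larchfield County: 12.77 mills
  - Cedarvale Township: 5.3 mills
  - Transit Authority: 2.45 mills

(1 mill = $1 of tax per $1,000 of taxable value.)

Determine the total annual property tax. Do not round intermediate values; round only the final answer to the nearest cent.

$29,585.74

Assessed value = $1,694,000 × 1 = $1,694,000
Disabled-veteran exemption = min($111,000, 20% × $1,694,000) = min($111,000, $338,800) = $111,000 (dollar cap binds)
Taxable value = $1,694,000 − $141,200 − $111,000 = $1,441,800
Larchfield County: $1,441,800 × 0.01277 = $18,411.786
Cedarvale Township: $1,441,800 × 0.0053 = $7,641.54
Transit Authority: $1,441,800 × 0.00245 = $3,532.41
Total = $29,585.736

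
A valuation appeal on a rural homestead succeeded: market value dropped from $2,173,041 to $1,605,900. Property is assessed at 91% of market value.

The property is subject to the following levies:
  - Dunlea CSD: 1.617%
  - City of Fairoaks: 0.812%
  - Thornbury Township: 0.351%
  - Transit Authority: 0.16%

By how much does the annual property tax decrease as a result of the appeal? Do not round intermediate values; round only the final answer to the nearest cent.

Old assessed value = $2,173,041 × 0.91 = $1,977,467.31
New assessed value = $1,605,900 × 0.91 = $1,461,369
Combined rate = 0.01617 + 0.00812 + 0.00351 + 0.0016 = 0.0294
Old tax = $1,977,467.31 × 0.0294 = $58,137.538914
New tax = $1,461,369 × 0.0294 = $42,964.2486
Reduction = $58,137.538914 − $42,964.2486 = $15,173.290314

$15,173.29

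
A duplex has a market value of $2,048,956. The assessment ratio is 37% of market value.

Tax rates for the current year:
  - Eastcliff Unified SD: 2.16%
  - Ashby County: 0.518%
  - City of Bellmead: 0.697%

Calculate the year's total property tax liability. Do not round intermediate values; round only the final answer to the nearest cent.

Assessed value = $2,048,956 × 0.37 = $758,113.72
Eastcliff Unified SD: $758,113.72 × 0.0216 = $16,375.256352
Ashby County: $758,113.72 × 0.00518 = $3,927.0290696
City of Bellmead: $758,113.72 × 0.00697 = $5,284.0526284
Total = $16,375.256352 + $3,927.0290696 + $5,284.0526284 = $25,586.33805

$25,586.34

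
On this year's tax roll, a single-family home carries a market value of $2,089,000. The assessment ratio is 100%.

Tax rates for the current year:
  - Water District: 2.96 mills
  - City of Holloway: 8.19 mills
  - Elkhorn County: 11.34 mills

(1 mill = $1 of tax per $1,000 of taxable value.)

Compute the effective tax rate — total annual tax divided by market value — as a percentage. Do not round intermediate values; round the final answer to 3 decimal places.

2.249%

Assessed value = $2,089,000 × 1 = $2,089,000
Water District: $2,089,000 × 0.00296 = $6,183.44
City of Holloway: $2,089,000 × 0.00819 = $17,108.91
Elkhorn County: $2,089,000 × 0.01134 = $23,689.26
Total tax = $46,981.61
Effective rate = $46,981.61 ÷ $2,089,000 = 2.249% of market value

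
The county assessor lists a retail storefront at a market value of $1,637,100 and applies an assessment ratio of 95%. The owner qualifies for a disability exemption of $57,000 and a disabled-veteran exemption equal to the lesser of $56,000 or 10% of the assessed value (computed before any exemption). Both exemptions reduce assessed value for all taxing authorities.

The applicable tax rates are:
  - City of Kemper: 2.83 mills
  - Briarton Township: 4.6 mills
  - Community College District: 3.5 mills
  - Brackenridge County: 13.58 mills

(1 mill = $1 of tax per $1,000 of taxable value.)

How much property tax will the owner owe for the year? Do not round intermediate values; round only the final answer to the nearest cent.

$35,349.42

Assessed value = $1,637,100 × 0.95 = $1,555,245
Disabled-veteran exemption = min($56,000, 10% × $1,555,245) = min($56,000, $155,524.5) = $56,000 (dollar cap binds)
Taxable value = $1,555,245 − $57,000 − $56,000 = $1,442,245
City of Kemper: $1,442,245 × 0.00283 = $4,081.55335
Briarton Township: $1,442,245 × 0.0046 = $6,634.327
Community College District: $1,442,245 × 0.0035 = $5,047.8575
Brackenridge County: $1,442,245 × 0.01358 = $19,585.6871
Total = $35,349.42495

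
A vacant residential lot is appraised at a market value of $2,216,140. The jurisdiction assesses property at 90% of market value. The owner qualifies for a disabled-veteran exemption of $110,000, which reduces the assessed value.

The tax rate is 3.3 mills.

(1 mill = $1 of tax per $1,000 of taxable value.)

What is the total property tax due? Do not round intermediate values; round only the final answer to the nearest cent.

$6,218.94

Assessed value = $2,216,140 × 0.9 = $1,994,526
Taxable value = $1,994,526 − $110,000 = $1,884,526
Tax = $1,884,526 × 0.0033 = $6,218.9358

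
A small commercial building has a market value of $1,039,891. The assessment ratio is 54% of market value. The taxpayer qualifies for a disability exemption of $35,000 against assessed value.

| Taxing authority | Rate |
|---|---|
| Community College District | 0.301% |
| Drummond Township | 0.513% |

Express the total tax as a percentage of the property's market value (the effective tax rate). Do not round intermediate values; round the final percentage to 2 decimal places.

0.41%

Assessed value = $1,039,891 × 0.54 = $561,541.14
Taxable value = $561,541.14 − $35,000 = $526,541.14
Community College District: $526,541.14 × 0.00301 = $1,584.8888314
Drummond Township: $526,541.14 × 0.00513 = $2,701.1560482
Total tax = $4,286.0448796
Effective rate = $4,286.0448796 ÷ $1,039,891 = 0.41% of market value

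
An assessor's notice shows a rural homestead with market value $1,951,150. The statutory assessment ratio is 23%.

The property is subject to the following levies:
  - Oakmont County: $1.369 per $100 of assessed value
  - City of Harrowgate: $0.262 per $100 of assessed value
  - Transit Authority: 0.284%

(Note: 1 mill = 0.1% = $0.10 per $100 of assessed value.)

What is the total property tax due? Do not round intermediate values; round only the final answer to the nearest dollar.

$8,594

Assessed value = $1,951,150 × 0.23 = $448,764.5
Oakmont County: $448,764.5 × 0.01369 = $6,143.586005
City of Harrowgate: $448,764.5 × 0.00262 = $1,175.76299
Transit Authority: $448,764.5 × 0.00284 = $1,274.49118
Total = $8,593.840175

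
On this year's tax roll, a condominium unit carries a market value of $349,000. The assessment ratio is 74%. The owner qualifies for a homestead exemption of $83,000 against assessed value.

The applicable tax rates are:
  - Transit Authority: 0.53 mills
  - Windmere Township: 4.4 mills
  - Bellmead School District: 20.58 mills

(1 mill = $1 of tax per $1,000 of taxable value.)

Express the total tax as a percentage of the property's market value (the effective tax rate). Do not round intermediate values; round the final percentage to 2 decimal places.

1.28%

Assessed value = $349,000 × 0.74 = $258,260
Taxable value = $258,260 − $83,000 = $175,260
Transit Authority: $175,260 × 0.00053 = $92.8878
Windmere Township: $175,260 × 0.0044 = $771.144
Bellmead School District: $175,260 × 0.02058 = $3,606.8508
Total tax = $4,470.8826
Effective rate = $4,470.8826 ÷ $349,000 = 1.28% of market value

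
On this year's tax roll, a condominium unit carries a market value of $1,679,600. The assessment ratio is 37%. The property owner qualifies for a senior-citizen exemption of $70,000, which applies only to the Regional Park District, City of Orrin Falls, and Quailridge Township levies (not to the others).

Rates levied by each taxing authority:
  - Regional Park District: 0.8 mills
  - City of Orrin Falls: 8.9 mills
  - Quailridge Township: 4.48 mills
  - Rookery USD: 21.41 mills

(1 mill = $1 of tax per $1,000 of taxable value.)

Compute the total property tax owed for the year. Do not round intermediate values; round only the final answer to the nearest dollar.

Assessed value = $1,679,600 × 0.37 = $621,452
Regional Park District: ($621,452 − $70,000) × 0.0008 = $551,452 × 0.0008 = $441.1616
City of Orrin Falls: ($621,452 − $70,000) × 0.0089 = $551,452 × 0.0089 = $4,907.9228
Quailridge Township: ($621,452 − $70,000) × 0.00448 = $551,452 × 0.00448 = $2,470.50496
Rookery USD: $621,452 × 0.02141 = $13,305.28732
Total = $21,124.87668

$21,125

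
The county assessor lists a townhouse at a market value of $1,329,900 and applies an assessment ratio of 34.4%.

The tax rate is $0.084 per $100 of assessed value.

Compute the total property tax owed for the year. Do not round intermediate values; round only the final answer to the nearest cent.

Assessed value = $1,329,900 × 0.344 = $457,485.6
Tax = $457,485.6 × 0.00084 = $384.287904

$384.29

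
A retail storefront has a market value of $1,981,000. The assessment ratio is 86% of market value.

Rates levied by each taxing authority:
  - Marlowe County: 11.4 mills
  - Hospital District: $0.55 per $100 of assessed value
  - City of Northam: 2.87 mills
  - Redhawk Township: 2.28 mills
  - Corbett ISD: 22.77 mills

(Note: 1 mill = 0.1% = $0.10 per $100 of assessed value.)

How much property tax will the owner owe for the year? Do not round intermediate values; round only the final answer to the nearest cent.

Assessed value = $1,981,000 × 0.86 = $1,703,660
Marlowe County: $1,703,660 × 0.0114 = $19,421.724
Hospital District: $1,703,660 × 0.0055 = $9,370.13
City of Northam: $1,703,660 × 0.00287 = $4,889.5042
Redhawk Township: $1,703,660 × 0.00228 = $3,884.3448
Corbett ISD: $1,703,660 × 0.02277 = $38,792.3382
Total = $76,358.0412

$76,358.04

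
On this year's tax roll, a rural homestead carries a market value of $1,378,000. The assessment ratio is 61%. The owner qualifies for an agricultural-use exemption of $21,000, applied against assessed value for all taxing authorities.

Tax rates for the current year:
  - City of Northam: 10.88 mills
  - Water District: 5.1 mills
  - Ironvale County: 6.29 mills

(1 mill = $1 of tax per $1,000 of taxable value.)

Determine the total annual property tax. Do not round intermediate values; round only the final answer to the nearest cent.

Assessed value = $1,378,000 × 0.61 = $840,580
Taxable value = $840,580 − $21,000 = $819,580
City of Northam: $819,580 × 0.01088 = $8,917.0304
Water District: $819,580 × 0.0051 = $4,179.858
Ironvale County: $819,580 × 0.00629 = $5,155.1582
Total = $8,917.0304 + $4,179.858 + $5,155.1582 = $18,252.0466

$18,252.05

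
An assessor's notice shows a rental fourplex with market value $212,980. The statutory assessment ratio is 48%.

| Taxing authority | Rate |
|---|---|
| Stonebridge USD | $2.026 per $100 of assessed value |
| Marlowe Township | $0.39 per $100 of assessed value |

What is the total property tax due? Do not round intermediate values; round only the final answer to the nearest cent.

Assessed value = $212,980 × 0.48 = $102,230.4
Stonebridge USD: $102,230.4 × 0.02026 = $2,071.187904
Marlowe Township: $102,230.4 × 0.0039 = $398.69856
Total = $2,071.187904 + $398.69856 = $2,469.886464

$2,469.89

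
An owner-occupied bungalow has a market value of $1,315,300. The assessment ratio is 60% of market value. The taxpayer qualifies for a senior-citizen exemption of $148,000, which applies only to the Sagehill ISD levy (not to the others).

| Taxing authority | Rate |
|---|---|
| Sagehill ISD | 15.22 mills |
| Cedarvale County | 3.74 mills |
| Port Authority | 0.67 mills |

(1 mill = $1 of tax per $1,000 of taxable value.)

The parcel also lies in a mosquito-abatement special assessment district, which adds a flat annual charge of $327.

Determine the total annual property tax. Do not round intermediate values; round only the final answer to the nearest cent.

Assessed value = $1,315,300 × 0.6 = $789,180
Sagehill ISD: ($789,180 − $148,000) × 0.01522 = $641,180 × 0.01522 = $9,758.7596
Cedarvale County: $789,180 × 0.00374 = $2,951.5332
Port Authority: $789,180 × 0.00067 = $528.7506
Levies subtotal = $13,239.0434
Total = $13,239.0434 + $327 = $13,566.0434

$13,566.04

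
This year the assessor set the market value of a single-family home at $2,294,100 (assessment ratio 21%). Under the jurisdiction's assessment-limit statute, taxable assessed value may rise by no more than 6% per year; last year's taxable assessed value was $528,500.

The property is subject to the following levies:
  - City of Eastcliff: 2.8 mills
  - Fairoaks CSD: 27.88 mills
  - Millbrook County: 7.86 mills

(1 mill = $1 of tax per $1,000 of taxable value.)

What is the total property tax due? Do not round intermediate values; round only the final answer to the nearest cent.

$18,567.07

Uncapped assessed value = $2,294,100 × 0.21 = $481,761
Cap limit = $528,500 × 1.06 = $560,210
Taxable assessed value = min($481,761, $560,210) = $481,761 (cap does not bind)
City of Eastcliff: $481,761 × 0.0028 = $1,348.9308
Fairoaks CSD: $481,761 × 0.02788 = $13,431.49668
Millbrook County: $481,761 × 0.00786 = $3,786.64146
Total = $18,567.06894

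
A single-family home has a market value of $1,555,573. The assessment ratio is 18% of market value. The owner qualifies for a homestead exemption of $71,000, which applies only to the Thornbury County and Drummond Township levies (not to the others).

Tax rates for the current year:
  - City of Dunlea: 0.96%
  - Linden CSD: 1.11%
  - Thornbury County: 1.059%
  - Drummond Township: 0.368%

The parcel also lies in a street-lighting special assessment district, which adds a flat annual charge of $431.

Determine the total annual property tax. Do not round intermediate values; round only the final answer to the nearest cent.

Assessed value = $1,555,573 × 0.18 = $280,003.14
City of Dunlea: $280,003.14 × 0.0096 = $2,688.030144
Linden CSD: $280,003.14 × 0.0111 = $3,108.034854
Thornbury County: ($280,003.14 − $71,000) × 0.01059 = $209,003.14 × 0.01059 = $2,213.3432526
Drummond Township: ($280,003.14 − $71,000) × 0.00368 = $209,003.14 × 0.00368 = $769.1315552
Levies subtotal = $8,778.5398058
Total = $8,778.5398058 + $431 = $9,209.5398058

$9,209.54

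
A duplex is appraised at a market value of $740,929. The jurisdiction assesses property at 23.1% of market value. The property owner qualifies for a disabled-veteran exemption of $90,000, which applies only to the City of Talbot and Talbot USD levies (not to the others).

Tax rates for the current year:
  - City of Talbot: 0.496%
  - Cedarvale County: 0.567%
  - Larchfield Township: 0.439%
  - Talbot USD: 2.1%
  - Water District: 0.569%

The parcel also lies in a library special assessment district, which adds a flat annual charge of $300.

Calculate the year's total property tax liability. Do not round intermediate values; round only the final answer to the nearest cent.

$5,102.46

Assessed value = $740,929 × 0.231 = $171,154.599
City of Talbot: ($171,154.599 − $90,000) × 0.00496 = $81,154.599 × 0.00496 = $402.52681104
Cedarvale County: $171,154.599 × 0.00567 = $970.44657633
Larchfield Township: $171,154.599 × 0.00439 = $751.36868961
Talbot USD: ($171,154.599 − $90,000) × 0.021 = $81,154.599 × 0.021 = $1,704.246579
Water District: $171,154.599 × 0.00569 = $973.86966831
Levies subtotal = $4,802.45832429
Total = $4,802.45832429 + $300 = $5,102.45832429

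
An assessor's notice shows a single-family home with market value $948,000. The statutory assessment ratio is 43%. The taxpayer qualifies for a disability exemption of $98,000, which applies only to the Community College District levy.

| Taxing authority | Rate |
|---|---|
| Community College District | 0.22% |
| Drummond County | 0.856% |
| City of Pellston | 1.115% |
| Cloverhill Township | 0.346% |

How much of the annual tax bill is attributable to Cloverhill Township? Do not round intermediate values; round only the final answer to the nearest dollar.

$1,410

Assessed value = $948,000 × 0.43 = $407,640
Cloverhill Township taxable value = $407,640 (exemption does not apply)
Cloverhill Township levy = $407,640 × 0.00346 = $1,410.4344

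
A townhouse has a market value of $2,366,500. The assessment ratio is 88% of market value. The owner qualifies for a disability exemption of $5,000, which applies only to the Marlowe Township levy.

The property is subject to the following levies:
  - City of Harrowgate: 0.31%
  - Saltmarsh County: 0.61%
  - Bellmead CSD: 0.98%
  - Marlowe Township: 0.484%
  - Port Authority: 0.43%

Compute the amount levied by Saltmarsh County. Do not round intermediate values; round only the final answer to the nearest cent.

$12,703.37

Assessed value = $2,366,500 × 0.88 = $2,082,520
Saltmarsh County taxable value = $2,082,520 (exemption does not apply)
Saltmarsh County levy = $2,082,520 × 0.0061 = $12,703.372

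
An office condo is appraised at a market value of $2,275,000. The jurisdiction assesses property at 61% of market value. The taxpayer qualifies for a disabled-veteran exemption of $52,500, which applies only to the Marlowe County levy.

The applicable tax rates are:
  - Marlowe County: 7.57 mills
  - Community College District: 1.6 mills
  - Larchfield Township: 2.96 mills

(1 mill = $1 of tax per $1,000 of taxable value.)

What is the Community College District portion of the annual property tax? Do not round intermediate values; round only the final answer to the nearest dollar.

Assessed value = $2,275,000 × 0.61 = $1,387,750
Community College District taxable value = $1,387,750 (exemption does not apply)
Community College District levy = $1,387,750 × 0.0016 = $2,220.4

$2,220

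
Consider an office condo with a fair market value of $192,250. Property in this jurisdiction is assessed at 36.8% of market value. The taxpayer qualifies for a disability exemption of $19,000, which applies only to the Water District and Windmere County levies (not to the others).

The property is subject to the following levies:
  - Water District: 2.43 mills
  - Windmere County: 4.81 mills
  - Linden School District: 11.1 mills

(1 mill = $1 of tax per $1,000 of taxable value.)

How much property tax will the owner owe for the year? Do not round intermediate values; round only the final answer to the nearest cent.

$1,159.96

Assessed value = $192,250 × 0.368 = $70,748
Water District: ($70,748 − $19,000) × 0.00243 = $51,748 × 0.00243 = $125.74764
Windmere County: ($70,748 − $19,000) × 0.00481 = $51,748 × 0.00481 = $248.90788
Linden School District: $70,748 × 0.0111 = $785.3028
Total = $1,159.95832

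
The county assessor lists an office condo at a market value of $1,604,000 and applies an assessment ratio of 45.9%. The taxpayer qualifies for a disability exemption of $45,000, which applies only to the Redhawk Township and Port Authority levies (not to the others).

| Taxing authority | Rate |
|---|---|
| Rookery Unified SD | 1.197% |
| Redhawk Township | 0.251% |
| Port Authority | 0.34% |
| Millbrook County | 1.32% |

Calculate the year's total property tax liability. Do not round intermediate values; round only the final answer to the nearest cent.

$22,616.26

Assessed value = $1,604,000 × 0.459 = $736,236
Rookery Unified SD: $736,236 × 0.01197 = $8,812.74492
Redhawk Township: ($736,236 − $45,000) × 0.00251 = $691,236 × 0.00251 = $1,735.00236
Port Authority: ($736,236 − $45,000) × 0.0034 = $691,236 × 0.0034 = $2,350.2024
Millbrook County: $736,236 × 0.0132 = $9,718.3152
Total = $22,616.26488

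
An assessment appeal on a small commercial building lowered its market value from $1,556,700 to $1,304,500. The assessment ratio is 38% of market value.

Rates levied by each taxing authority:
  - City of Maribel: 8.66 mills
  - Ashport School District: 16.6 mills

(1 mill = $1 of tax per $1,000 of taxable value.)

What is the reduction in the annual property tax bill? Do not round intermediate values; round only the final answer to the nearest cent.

$2,420.82

Old assessed value = $1,556,700 × 0.38 = $591,546
New assessed value = $1,304,500 × 0.38 = $495,710
Combined rate = 0.00866 + 0.0166 = 0.02526
Old tax = $591,546 × 0.02526 = $14,942.45196
New tax = $495,710 × 0.02526 = $12,521.6346
Reduction = $14,942.45196 − $12,521.6346 = $2,420.81736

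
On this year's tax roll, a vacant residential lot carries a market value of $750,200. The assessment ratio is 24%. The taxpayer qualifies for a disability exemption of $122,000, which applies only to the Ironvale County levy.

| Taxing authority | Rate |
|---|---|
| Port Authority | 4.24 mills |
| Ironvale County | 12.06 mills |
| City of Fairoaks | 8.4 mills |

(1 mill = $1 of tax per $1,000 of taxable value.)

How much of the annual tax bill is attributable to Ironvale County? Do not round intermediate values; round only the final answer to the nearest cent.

$700.06

Assessed value = $750,200 × 0.24 = $180,048
Ironvale County taxable value = $180,048 − $122,000 = $58,048
Ironvale County levy = $58,048 × 0.01206 = $700.05888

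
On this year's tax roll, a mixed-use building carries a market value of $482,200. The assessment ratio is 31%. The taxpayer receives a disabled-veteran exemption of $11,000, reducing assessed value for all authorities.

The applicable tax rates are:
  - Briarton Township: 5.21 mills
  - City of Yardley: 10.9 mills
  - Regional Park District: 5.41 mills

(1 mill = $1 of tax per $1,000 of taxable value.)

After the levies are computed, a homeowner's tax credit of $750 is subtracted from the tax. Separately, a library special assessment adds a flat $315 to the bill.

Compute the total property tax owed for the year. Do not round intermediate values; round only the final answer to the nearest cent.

Assessed value = $482,200 × 0.31 = $149,482
Taxable value = $149,482 − $11,000 = $138,482
Briarton Township: $138,482 × 0.00521 = $721.49122
City of Yardley: $138,482 × 0.0109 = $1,509.4538
Regional Park District: $138,482 × 0.00541 = $749.18762
Levies subtotal = $2,980.13264
After credit = $2,980.13264 − $750 = $2,230.13264
Total = $2,230.13264 + $315 = $2,545.13264

$2,545.13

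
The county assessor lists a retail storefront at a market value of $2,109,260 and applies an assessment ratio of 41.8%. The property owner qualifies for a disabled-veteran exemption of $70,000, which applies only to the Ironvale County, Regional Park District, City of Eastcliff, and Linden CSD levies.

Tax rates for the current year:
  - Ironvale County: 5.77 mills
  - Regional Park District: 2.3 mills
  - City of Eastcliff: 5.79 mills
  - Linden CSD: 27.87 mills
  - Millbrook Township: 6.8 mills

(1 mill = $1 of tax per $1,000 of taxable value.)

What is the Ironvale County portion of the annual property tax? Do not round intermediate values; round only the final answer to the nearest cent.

Assessed value = $2,109,260 × 0.418 = $881,670.68
Ironvale County taxable value = $881,670.68 − $70,000 = $811,670.68
Ironvale County levy = $811,670.68 × 0.00577 = $4,683.3398236

$4,683.34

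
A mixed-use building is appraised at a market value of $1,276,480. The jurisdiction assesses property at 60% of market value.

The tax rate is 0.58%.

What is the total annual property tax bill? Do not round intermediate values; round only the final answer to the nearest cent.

Assessed value = $1,276,480 × 0.6 = $765,888
Tax = $765,888 × 0.0058 = $4,442.1504

$4,442.15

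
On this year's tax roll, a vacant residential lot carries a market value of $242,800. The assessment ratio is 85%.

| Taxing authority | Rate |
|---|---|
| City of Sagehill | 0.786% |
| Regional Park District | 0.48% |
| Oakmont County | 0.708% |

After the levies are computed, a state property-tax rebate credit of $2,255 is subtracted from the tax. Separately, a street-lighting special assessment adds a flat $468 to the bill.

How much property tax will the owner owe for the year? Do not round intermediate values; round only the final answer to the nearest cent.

Assessed value = $242,800 × 0.85 = $206,380
City of Sagehill: $206,380 × 0.00786 = $1,622.1468
Regional Park District: $206,380 × 0.0048 = $990.624
Oakmont County: $206,380 × 0.00708 = $1,461.1704
Levies subtotal = $4,073.9412
After credit = $4,073.9412 − $2,255 = $1,818.9412
Total = $1,818.9412 + $468 = $2,286.9412

$2,286.94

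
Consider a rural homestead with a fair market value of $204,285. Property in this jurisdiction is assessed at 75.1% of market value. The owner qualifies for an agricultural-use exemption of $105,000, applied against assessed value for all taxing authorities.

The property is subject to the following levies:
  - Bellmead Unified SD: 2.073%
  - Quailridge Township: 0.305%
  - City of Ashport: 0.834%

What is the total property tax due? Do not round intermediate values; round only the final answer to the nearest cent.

$1,555.19

Assessed value = $204,285 × 0.751 = $153,418.035
Taxable value = $153,418.035 − $105,000 = $48,418.035
Bellmead Unified SD: $48,418.035 × 0.02073 = $1,003.70586555
Quailridge Township: $48,418.035 × 0.00305 = $147.67500675
City of Ashport: $48,418.035 × 0.00834 = $403.8064119
Total = $1,003.70586555 + $147.67500675 + $403.8064119 = $1,555.1872842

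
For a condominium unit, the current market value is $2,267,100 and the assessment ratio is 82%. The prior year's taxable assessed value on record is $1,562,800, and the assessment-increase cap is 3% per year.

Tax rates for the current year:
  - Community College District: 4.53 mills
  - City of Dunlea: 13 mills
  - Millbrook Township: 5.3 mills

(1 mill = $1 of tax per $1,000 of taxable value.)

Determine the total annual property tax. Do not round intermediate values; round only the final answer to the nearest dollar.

$36,749

Uncapped assessed value = $2,267,100 × 0.82 = $1,859,022
Cap limit = $1,562,800 × 1.03 = $1,609,684
Taxable assessed value = min($1,859,022, $1,609,684) = $1,609,684 (cap binds)
Community College District: $1,609,684 × 0.00453 = $7,291.86852
City of Dunlea: $1,609,684 × 0.013 = $20,925.892
Millbrook Township: $1,609,684 × 0.0053 = $8,531.3252
Total = $36,749.08572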